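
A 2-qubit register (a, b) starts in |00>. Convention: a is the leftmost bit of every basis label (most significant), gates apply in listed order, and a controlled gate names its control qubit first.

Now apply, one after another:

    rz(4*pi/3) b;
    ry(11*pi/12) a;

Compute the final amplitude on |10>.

The amplitude on |10> is (-sqrt(3*sqrt(2) + 6)/4 - sqrt(2 - sqrt(2))/4)*exp(I*pi/3).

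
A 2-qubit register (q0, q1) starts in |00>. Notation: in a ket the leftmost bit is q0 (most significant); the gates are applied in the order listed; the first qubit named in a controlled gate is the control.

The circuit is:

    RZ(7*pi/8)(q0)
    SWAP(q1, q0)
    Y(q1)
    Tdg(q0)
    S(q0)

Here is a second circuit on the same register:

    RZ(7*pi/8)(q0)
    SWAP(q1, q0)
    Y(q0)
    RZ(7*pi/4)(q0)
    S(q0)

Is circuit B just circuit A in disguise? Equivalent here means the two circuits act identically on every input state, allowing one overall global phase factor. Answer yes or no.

No — the two circuits implement different unitaries, even allowing a global phase.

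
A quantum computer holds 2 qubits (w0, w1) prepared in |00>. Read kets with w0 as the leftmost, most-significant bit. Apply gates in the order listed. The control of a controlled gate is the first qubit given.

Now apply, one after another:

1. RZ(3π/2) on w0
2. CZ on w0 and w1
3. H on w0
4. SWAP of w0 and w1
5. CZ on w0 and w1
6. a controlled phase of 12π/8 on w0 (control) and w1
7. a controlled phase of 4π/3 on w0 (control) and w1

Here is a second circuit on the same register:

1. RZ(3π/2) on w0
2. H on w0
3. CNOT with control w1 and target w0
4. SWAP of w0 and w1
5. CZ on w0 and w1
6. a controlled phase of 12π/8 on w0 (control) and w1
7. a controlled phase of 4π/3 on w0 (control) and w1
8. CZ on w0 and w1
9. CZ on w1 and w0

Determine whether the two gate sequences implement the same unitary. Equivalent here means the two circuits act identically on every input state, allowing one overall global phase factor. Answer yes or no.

Yes — the two circuits implement the same unitary up to a global phase.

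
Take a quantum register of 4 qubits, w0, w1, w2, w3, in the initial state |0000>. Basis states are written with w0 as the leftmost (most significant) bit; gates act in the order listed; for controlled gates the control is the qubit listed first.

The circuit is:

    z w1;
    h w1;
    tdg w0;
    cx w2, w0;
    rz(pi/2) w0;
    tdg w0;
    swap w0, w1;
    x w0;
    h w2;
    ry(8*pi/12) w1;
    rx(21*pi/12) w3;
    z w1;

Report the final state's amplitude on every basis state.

After the circuit, the state carries amplitude sqrt(sqrt(2) + 2)*exp(3*I*pi/4)/8 on |0000>, -sqrt(2 - sqrt(2))*exp(I*pi/4)/8 on |0001>, sqrt(sqrt(2) + 2)*exp(3*I*pi/4)/8 on |0010>, -sqrt(2 - sqrt(2))*exp(I*pi/4)/8 on |0011>, -sqrt(3*sqrt(2) + 6)*exp(3*I*pi/4)/8 on |0100>, sqrt(6 - 3*sqrt(2))*exp(I*pi/4)/8 on |0101>, -sqrt(3*sqrt(2) + 6)*exp(3*I*pi/4)/8 on |0110>, sqrt(6 - 3*sqrt(2))*exp(I*pi/4)/8 on |0111>, sqrt(sqrt(2) + 2)*exp(3*I*pi/4)/8 on |1000>, -sqrt(2 - sqrt(2))*exp(I*pi/4)/8 on |1001>, sqrt(sqrt(2) + 2)*exp(3*I*pi/4)/8 on |1010>, -sqrt(2 - sqrt(2))*exp(I*pi/4)/8 on |1011>, -sqrt(3*sqrt(2) + 6)*exp(3*I*pi/4)/8 on |1100>, sqrt(6 - 3*sqrt(2))*exp(I*pi/4)/8 on |1101>, -sqrt(3*sqrt(2) + 6)*exp(3*I*pi/4)/8 on |1110>, sqrt(6 - 3*sqrt(2))*exp(I*pi/4)/8 on |1111>.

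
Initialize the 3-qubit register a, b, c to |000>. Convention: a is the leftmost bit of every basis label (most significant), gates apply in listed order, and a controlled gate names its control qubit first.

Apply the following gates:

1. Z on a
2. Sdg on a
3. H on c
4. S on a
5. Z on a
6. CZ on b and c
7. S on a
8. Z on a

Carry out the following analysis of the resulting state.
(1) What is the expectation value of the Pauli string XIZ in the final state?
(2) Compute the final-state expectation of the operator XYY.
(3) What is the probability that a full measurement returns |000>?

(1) In the final state, XIZ has expectation 0.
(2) The expectation value of XYY is 0.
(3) A full measurement returns |000> with probability 1/2.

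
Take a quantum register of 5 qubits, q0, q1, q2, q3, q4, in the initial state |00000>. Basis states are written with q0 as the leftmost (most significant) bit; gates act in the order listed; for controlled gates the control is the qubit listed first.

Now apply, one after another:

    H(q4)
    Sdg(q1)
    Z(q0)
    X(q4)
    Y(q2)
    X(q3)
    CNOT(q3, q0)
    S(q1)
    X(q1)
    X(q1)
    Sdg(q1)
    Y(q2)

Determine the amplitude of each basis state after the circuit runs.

The resulting statevector has amplitude sqrt(2)/2 on |10010>, sqrt(2)/2 on |10011>, and 0 on every other basis state.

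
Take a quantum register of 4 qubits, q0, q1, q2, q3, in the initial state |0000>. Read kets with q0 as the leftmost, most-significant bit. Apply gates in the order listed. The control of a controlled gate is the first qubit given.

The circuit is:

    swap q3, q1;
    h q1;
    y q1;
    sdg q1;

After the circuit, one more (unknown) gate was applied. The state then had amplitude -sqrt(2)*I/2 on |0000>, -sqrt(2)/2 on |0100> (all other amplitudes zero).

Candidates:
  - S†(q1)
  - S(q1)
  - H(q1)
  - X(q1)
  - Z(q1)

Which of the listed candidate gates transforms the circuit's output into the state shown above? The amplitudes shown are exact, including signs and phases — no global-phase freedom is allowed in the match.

The unique candidate consistent with the amplitudes is Z(q1).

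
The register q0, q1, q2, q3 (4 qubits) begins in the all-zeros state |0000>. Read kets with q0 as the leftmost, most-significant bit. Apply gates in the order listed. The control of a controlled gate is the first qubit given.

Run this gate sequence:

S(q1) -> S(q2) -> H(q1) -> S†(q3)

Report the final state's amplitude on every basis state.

After the circuit, the state carries amplitude sqrt(2)/2 on |0000>, sqrt(2)/2 on |0100>, and 0 on every other basis state.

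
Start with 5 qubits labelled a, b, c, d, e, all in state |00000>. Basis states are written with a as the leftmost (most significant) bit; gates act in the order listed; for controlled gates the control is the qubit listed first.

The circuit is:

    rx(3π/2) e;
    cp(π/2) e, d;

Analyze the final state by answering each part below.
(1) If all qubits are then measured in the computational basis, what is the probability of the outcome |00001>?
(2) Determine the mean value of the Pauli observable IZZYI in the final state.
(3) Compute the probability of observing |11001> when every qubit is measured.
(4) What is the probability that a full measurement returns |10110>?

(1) A full measurement returns |00001> with probability 1/2.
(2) The observable IZZYI averages to 0.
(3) A full measurement returns |11001> with probability 0.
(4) A full measurement returns |10110> with probability 0.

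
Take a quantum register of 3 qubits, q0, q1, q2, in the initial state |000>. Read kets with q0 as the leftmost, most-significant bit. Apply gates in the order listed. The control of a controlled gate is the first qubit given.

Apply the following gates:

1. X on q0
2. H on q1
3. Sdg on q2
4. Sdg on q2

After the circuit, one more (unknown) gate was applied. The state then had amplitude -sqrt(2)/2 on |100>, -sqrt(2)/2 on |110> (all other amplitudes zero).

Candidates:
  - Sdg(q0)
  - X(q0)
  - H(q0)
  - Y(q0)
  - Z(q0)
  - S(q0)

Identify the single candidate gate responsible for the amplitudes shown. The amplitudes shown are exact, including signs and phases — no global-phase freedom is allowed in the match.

The unique candidate consistent with the amplitudes is Z(q0).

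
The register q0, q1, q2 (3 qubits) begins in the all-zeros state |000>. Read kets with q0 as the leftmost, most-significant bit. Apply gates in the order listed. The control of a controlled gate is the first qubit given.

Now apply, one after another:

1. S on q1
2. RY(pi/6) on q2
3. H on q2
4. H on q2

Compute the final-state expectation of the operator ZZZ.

In the final state, ZZZ has expectation sqrt(3)/2.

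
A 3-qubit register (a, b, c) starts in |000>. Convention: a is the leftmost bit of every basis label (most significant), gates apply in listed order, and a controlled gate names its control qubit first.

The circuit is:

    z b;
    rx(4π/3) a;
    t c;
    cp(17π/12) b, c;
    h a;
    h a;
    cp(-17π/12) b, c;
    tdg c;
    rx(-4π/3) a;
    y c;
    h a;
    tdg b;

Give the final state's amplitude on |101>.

The amplitude on |101> is sqrt(2)*I/2.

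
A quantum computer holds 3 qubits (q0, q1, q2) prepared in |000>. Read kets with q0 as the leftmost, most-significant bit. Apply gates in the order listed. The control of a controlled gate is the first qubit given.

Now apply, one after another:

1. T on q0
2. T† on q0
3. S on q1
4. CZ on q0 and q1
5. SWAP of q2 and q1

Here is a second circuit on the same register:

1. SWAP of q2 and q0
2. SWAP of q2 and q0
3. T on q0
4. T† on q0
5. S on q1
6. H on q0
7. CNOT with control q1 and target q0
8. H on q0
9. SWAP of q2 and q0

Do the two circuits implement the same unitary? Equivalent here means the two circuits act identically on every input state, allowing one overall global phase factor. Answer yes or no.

No — the two circuits implement different unitaries, even allowing a global phase.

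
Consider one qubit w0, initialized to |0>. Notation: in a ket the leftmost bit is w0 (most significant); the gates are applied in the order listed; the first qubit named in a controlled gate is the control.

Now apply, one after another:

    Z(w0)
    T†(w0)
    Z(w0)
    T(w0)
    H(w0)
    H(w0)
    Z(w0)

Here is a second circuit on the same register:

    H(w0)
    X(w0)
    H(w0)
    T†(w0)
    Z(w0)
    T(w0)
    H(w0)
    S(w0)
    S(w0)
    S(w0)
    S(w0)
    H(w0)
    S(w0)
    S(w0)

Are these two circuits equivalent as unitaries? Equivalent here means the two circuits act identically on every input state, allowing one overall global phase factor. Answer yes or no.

Yes: on every input state the two circuits agree up to one overall phase factor.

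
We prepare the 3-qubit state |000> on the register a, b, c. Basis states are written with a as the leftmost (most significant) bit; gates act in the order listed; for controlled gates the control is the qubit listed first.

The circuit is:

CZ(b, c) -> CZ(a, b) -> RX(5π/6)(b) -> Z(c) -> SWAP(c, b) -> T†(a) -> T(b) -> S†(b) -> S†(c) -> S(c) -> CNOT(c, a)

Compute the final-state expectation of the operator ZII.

The observable ZII averages to -sqrt(3)/2.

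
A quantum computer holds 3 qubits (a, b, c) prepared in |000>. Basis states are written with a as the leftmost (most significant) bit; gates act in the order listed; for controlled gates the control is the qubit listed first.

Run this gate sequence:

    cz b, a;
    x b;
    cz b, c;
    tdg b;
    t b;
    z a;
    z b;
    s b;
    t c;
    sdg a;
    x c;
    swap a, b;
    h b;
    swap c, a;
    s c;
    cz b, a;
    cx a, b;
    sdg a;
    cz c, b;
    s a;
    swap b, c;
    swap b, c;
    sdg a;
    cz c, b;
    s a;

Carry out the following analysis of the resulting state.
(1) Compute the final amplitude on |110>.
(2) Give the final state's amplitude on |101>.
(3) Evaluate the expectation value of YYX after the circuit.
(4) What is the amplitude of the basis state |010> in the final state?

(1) The final state's coefficient on |110> equals 0. Key observation: gates 18-25 undo each other exactly, leaving only the rest of the circuit to track.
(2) The amplitude on |101> is -sqrt(2)/2.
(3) The observable YYX averages to 0.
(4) |010> carries amplitude 0 in the final state.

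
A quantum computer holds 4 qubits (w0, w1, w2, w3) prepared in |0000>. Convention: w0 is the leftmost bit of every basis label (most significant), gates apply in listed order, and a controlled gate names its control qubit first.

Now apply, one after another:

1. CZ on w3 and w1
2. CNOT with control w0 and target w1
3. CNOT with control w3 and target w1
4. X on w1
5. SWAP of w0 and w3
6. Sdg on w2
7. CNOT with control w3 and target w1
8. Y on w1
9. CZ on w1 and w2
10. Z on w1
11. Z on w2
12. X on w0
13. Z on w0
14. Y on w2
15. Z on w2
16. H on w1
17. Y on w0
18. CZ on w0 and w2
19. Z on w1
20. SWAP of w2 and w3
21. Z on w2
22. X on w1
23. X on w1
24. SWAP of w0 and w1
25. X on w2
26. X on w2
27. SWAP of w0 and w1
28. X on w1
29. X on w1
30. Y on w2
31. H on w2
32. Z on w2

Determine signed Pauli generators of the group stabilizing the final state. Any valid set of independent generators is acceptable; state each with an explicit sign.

One valid set of independent stabilizer generators is -IXII, +IIXI, +ZIII, -IIIZ (any independent generating set of the same group is equally correct). Key observation: steps 22-29 multiply out to the identity, so the circuit reduces to the remaining gates.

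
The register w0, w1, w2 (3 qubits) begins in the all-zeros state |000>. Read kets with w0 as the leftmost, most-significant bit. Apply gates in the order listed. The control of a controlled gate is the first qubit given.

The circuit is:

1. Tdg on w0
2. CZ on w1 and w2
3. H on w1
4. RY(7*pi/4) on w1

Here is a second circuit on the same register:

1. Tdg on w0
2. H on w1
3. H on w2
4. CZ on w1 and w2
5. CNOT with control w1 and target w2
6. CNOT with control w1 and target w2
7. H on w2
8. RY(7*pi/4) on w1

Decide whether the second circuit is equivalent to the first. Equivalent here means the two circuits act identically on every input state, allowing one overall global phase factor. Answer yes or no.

No, they are not equivalent — no single phase factor reconciles the two unitaries.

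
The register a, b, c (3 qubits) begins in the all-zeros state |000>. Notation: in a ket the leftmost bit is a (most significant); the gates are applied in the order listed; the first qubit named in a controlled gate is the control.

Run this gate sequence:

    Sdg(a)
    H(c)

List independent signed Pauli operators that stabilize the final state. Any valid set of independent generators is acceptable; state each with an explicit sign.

One valid set of independent stabilizer generators is +IIX, +ZII, +IZI (any independent generating set of the same group is equally correct).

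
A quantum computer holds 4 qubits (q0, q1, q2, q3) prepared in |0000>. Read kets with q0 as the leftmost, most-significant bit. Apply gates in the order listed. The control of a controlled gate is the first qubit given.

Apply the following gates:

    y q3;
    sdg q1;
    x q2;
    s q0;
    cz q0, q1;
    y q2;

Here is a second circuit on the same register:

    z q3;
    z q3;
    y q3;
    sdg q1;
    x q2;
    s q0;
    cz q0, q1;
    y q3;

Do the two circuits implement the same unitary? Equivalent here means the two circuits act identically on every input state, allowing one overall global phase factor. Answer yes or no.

No — the two circuits implement different unitaries, even allowing a global phase.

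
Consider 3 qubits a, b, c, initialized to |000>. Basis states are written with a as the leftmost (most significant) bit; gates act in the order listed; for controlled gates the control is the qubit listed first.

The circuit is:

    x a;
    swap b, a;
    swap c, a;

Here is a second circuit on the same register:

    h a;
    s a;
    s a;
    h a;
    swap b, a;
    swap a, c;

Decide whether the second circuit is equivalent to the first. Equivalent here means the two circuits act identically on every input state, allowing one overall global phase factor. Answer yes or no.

Yes, they are equivalent — the unitaries differ by at most a global phase.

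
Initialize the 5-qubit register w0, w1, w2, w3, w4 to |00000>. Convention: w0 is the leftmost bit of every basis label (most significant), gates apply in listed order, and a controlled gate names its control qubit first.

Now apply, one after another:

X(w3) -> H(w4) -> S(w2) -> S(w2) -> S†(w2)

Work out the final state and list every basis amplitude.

The final amplitudes are sqrt(2)/2 on |00010>, sqrt(2)/2 on |00011>, and 0 on every other basis state. Key observation: the block from step 4 through step 5 cancels to the identity and can be dropped.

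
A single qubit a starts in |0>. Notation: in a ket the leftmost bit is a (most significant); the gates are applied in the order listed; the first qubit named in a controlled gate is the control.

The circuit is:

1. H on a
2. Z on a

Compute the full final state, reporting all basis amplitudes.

The final amplitudes are sqrt(2)/2 on |0>, -sqrt(2)/2 on |1>.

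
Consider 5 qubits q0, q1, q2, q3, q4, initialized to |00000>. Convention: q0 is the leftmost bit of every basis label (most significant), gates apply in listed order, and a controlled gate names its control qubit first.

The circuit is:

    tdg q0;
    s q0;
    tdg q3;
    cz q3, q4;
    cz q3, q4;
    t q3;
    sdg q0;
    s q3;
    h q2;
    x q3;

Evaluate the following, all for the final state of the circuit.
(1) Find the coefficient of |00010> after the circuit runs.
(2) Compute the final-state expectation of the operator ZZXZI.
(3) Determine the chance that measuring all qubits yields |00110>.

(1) The final state's coefficient on |00010> equals sqrt(2)/2. Key observation: the block from step 2 through step 7 cancels to the identity and can be dropped.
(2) In the final state, ZZXZI has expectation -1.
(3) A full measurement returns |00110> with probability 1/2.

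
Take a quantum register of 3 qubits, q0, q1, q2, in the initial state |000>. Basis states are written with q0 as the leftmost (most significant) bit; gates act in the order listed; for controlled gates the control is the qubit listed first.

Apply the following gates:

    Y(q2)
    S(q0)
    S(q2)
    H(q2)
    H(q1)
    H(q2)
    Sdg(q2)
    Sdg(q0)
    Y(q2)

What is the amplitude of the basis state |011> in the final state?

|011> carries amplitude 0 in the final state.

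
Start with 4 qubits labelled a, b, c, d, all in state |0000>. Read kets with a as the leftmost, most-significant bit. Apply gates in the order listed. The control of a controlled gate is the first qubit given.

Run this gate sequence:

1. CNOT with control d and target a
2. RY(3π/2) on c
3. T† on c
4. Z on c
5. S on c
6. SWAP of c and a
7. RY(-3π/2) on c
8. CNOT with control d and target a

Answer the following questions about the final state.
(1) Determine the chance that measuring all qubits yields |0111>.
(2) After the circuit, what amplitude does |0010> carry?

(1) Outcome |0111> occurs with probability 0.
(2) The amplitude on |0010> is 1/2.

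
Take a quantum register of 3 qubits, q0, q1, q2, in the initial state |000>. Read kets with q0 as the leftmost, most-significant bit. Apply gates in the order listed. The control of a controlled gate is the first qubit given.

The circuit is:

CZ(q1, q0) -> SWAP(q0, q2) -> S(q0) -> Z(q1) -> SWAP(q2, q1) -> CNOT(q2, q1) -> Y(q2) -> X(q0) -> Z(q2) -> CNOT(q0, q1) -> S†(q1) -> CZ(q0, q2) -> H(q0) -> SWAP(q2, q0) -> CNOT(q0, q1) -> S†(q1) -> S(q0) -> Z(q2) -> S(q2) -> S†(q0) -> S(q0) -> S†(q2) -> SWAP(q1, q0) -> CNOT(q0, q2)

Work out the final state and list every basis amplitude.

The final amplitudes are sqrt(2)*I/2 on |010>, sqrt(2)*I/2 on |011>, and 0 on every other basis state. Key observation: steps 19-22 multiply out to the identity, so the circuit reduces to the remaining gates.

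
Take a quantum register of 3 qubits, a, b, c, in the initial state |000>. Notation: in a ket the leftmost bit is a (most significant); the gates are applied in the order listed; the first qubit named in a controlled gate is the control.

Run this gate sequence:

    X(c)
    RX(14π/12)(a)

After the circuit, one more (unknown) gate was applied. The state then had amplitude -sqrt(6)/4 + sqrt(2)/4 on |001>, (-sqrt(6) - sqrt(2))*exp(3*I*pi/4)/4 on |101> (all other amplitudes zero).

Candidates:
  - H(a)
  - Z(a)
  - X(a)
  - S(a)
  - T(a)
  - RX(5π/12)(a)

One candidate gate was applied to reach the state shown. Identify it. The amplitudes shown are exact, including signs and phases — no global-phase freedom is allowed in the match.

It was T(a) that produced the state shown.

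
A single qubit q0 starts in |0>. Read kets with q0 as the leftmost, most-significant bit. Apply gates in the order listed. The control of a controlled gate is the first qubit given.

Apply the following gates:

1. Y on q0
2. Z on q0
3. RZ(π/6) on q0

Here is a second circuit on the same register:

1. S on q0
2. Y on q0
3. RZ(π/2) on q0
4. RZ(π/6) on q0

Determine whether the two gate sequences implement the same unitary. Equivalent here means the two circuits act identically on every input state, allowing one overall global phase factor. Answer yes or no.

No: there is an input state on which the two circuits produce genuinely different outputs (not merely differing by a phase).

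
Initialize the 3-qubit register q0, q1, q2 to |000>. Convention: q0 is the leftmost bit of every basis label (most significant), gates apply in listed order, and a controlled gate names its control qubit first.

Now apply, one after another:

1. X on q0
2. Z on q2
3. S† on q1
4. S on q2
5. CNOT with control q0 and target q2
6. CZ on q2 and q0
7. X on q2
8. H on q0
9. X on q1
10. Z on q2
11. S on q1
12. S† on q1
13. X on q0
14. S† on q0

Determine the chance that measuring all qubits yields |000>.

The probability of measuring |000> is 0.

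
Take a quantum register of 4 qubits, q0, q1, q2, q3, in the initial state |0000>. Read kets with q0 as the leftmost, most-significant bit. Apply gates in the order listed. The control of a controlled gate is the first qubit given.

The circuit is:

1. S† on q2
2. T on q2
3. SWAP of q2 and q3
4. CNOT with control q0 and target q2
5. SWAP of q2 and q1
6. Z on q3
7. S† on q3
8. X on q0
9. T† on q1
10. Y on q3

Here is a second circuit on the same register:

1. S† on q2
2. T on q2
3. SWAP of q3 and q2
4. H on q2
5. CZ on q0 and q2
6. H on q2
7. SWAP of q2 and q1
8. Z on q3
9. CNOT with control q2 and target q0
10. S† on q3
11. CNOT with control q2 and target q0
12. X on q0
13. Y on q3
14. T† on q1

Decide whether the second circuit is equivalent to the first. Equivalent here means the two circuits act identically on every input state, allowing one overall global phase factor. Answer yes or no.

Yes, they are equivalent — the unitaries differ by at most a global phase.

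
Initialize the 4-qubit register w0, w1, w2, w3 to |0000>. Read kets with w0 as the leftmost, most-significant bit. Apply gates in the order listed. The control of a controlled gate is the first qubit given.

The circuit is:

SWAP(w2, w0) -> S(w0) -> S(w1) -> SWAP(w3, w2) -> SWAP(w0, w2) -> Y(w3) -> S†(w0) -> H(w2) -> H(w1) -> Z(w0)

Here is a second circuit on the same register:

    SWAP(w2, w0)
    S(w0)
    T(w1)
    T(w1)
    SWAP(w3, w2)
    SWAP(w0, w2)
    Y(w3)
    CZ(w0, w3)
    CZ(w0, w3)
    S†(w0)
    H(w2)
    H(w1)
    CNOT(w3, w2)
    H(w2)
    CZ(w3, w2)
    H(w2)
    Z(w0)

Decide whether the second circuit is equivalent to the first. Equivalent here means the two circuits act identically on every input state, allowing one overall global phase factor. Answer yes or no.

Yes — the two circuits implement the same unitary up to a global phase.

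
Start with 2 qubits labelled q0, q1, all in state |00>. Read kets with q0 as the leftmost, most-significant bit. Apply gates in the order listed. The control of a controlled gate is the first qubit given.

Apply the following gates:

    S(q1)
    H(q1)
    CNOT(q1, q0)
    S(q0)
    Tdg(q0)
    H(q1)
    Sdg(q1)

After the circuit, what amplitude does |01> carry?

|01> carries amplitude -I/2 in the final state.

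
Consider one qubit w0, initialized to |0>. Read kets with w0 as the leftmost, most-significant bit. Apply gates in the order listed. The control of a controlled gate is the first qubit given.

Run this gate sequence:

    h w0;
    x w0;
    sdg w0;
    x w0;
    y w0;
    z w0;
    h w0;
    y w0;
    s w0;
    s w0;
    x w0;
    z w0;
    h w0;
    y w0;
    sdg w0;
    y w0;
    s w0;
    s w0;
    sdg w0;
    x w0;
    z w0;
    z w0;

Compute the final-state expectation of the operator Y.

The observable Y averages to 1.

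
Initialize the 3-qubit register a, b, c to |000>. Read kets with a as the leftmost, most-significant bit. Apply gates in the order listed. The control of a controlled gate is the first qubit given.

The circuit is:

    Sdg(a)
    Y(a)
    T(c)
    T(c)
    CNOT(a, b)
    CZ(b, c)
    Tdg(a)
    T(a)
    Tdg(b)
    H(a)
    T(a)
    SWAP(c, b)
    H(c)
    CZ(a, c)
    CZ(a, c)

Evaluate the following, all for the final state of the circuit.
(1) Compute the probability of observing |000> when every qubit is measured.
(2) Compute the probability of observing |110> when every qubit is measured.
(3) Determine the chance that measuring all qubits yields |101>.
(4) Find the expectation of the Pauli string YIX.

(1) Outcome |000> occurs with probability 1/4.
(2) A full measurement returns |110> with probability 0.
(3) The probability of measuring |101> is 1/4.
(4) The expectation value of YIX is sqrt(2)/2.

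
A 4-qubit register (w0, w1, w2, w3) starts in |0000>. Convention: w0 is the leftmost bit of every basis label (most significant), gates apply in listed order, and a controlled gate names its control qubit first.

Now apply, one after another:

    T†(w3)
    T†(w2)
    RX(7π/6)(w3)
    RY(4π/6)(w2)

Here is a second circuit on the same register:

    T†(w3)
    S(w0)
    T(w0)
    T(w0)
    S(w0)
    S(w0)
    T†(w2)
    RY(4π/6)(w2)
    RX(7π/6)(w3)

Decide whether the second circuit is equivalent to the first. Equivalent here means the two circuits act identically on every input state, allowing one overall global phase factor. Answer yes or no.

Yes — the two circuits implement the same unitary up to a global phase.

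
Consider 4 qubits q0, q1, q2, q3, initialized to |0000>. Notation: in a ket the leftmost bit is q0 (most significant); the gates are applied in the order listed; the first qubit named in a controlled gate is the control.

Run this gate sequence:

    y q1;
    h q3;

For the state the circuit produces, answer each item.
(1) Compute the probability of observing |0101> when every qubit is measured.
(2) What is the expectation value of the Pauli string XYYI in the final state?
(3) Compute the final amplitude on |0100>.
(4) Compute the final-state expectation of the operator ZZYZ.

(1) Outcome |0101> occurs with probability 1/2.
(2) The observable XYYI averages to 0.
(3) The amplitude on |0100> is sqrt(2)*I/2.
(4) The expectation value of ZZYZ is 0.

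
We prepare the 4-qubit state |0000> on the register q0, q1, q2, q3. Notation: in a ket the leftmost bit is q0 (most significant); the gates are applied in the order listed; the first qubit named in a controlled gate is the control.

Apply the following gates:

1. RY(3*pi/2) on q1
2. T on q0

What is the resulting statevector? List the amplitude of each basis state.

The final amplitudes are -sqrt(2)/2 on |0000>, sqrt(2)/2 on |0100>, and 0 on every other basis state.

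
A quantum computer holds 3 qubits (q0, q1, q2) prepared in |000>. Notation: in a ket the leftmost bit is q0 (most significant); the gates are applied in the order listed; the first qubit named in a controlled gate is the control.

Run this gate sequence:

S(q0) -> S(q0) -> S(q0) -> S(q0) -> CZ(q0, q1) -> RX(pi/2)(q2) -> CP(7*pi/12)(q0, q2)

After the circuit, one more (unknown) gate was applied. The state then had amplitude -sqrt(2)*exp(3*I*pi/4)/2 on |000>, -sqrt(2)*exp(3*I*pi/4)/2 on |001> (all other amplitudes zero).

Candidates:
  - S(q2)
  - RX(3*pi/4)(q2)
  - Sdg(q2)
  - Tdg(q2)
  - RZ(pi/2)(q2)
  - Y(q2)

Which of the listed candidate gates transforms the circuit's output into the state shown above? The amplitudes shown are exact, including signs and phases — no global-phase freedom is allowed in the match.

It was RZ(pi/2)(q2) that produced the state shown. Key observation: the block from step 1 through step 4 cancels to the identity and can be dropped.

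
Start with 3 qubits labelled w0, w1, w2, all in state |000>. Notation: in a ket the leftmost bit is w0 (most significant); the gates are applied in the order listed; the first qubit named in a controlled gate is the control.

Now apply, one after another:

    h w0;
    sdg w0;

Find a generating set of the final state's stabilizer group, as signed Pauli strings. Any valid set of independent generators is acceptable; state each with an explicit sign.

The final state is stabilized by the group generated by -YII, +IZI, +IIZ; other independent generating sets are equally valid.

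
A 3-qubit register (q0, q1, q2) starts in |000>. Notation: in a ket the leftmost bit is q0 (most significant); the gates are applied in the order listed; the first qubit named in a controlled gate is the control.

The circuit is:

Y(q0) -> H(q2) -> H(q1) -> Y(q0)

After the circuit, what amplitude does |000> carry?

The amplitude on |000> is 1/2.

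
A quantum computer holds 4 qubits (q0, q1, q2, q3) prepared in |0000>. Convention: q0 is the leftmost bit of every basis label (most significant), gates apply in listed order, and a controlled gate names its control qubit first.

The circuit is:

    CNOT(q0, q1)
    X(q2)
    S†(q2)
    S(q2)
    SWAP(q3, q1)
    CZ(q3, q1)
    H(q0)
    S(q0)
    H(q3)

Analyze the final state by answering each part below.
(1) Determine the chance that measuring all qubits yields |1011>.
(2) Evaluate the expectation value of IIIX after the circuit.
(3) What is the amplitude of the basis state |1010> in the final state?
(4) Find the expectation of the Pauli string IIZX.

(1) A full measurement returns |1011> with probability 1/4.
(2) In the final state, IIIX has expectation 1.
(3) The final state's coefficient on |1010> equals I/2.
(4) In the final state, IIZX has expectation -1.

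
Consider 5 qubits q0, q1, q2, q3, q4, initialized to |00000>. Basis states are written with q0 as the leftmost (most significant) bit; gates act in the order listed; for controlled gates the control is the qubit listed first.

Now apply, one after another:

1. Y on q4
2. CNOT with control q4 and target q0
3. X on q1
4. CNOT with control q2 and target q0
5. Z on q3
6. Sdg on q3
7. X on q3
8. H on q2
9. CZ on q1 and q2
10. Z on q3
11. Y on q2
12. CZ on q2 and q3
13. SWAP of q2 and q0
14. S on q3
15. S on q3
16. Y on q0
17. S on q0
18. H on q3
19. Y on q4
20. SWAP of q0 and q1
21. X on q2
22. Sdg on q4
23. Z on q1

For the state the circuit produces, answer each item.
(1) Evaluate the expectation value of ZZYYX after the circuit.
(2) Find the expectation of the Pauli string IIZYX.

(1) The observable ZZYYX averages to 0.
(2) The observable IIZYX averages to 0.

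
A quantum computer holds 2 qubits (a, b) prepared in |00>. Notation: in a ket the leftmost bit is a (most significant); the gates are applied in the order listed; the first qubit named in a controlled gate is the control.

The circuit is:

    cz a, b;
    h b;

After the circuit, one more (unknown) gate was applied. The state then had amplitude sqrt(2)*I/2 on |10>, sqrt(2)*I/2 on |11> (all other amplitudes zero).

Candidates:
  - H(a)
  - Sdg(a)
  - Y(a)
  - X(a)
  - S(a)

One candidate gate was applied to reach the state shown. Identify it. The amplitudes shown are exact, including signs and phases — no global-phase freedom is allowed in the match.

The unique candidate consistent with the amplitudes is Y(a).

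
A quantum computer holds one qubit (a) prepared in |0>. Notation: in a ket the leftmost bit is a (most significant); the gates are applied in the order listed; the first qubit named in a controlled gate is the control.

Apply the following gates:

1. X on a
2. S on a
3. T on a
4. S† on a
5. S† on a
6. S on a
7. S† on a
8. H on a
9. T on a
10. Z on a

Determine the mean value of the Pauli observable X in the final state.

The observable X averages to sqrt(2)/2. Key observation: gates 6-7 undo each other exactly, leaving only the rest of the circuit to track.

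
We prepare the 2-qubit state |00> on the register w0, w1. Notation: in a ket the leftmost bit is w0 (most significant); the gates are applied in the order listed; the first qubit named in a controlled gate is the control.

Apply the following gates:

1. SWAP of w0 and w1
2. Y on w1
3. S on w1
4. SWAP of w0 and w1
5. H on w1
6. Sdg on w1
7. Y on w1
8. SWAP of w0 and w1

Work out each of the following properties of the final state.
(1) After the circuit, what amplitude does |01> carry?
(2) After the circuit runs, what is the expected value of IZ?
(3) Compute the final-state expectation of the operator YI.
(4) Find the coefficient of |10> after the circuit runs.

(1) |01> carries amplitude sqrt(2)/2 in the final state.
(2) The observable IZ averages to -1.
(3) The expectation value of YI is -1.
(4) The final state's coefficient on |10> equals 0.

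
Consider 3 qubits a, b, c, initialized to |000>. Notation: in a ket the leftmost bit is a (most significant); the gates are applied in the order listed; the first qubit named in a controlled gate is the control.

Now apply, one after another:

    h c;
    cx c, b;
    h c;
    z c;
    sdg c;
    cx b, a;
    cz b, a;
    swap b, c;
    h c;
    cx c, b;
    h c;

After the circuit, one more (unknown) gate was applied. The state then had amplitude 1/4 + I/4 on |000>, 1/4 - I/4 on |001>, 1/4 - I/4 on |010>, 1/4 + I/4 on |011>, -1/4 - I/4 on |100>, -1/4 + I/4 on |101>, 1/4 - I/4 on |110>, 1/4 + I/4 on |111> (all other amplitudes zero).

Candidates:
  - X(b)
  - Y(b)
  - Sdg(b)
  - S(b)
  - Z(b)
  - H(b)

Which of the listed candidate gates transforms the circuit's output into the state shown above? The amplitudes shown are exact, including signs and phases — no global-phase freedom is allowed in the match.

The applied gate was Sdg(b).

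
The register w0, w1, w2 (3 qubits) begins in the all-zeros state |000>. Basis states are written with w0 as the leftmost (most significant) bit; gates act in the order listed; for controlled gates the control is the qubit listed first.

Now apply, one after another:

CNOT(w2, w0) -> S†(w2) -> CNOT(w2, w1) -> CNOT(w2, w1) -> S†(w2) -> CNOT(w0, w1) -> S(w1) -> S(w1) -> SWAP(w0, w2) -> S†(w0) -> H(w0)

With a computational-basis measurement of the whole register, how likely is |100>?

Outcome |100> occurs with probability 1/2. Key observation: steps 3-4 multiply out to the identity, so the circuit reduces to the remaining gates.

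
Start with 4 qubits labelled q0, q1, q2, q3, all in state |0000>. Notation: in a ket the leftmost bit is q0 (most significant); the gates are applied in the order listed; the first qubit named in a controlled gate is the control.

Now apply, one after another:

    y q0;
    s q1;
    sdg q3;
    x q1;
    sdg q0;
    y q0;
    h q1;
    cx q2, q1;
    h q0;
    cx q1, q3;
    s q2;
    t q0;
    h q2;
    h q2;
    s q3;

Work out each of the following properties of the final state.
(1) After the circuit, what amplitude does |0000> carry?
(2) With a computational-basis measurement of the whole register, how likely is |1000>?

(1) |0000> carries amplitude -I/2 in the final state. Key observation: gates 13-14 undo each other exactly, leaving only the rest of the circuit to track.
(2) The probability of measuring |1000> is 1/4.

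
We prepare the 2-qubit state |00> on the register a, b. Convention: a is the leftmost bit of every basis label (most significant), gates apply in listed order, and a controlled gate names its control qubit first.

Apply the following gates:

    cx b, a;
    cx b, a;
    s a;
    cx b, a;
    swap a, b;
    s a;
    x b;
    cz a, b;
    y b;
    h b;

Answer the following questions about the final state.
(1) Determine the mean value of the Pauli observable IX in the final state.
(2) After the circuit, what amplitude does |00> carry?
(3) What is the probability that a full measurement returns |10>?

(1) In the final state, IX has expectation 1.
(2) The amplitude on |00> is -sqrt(2)*I/2.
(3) Outcome |10> occurs with probability 0.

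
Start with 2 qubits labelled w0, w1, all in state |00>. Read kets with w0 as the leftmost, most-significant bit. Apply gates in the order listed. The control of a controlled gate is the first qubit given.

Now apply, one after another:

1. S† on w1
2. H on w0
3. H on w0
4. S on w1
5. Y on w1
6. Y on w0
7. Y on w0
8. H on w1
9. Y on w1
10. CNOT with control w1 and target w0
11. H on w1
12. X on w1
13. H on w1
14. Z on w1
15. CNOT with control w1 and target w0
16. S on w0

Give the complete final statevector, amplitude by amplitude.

The resulting statevector has amplitude -sqrt(2)/2 on |00>, -sqrt(2)/2 on |01>, 0 on |10>, 0 on |11>.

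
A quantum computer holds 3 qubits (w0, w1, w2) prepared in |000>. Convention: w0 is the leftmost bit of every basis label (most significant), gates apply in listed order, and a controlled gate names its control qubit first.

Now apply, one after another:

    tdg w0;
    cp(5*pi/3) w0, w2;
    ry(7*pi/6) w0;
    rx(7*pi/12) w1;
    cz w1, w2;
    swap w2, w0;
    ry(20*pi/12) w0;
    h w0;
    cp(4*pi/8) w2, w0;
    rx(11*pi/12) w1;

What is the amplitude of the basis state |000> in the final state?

The final state's coefficient on |000> equals -sqrt(2)/4 + sqrt(6)/8.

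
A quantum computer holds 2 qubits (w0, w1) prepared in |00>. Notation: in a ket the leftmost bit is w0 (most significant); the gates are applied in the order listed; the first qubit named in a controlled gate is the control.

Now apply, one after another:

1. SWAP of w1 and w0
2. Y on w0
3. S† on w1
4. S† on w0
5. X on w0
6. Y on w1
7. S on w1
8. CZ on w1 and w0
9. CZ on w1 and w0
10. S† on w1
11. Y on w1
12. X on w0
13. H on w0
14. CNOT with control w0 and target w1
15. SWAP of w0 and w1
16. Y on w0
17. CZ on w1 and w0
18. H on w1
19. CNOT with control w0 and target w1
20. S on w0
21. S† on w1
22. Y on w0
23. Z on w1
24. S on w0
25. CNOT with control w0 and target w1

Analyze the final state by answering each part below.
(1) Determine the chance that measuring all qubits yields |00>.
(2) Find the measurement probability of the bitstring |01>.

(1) Outcome |00> occurs with probability 1/4. Key observation: steps 5-12 multiply out to the identity, so the circuit reduces to the remaining gates.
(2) A full measurement returns |01> with probability 1/4.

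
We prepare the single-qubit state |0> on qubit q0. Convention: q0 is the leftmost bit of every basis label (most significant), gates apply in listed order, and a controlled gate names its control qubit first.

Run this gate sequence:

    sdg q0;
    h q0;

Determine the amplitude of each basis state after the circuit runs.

The resulting statevector has amplitude sqrt(2)/2 on |0>, sqrt(2)/2 on |1>.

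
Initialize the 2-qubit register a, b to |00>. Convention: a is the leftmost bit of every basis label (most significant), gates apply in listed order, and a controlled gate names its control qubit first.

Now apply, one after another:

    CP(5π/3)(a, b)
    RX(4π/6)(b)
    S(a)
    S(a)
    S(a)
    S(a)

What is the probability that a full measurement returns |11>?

A full measurement returns |11> with probability 0. Key observation: the block from step 3 through step 6 cancels to the identity and can be dropped.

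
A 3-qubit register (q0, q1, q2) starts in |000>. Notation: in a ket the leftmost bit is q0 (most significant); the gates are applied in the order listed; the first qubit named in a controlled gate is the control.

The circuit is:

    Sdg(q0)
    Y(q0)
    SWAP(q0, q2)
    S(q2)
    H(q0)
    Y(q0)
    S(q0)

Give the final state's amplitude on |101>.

The final state's coefficient on |101> equals sqrt(2)/2.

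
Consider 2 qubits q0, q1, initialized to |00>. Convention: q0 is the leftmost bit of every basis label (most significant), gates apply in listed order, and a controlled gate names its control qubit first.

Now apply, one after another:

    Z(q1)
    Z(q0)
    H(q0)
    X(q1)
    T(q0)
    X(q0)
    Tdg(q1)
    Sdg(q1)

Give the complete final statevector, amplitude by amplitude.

The resulting statevector has amplitude 0 on |00>, -sqrt(2)*I/2 on |01>, 0 on |10>, -sqrt(2)*exp(I*pi/4)/2 on |11>.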